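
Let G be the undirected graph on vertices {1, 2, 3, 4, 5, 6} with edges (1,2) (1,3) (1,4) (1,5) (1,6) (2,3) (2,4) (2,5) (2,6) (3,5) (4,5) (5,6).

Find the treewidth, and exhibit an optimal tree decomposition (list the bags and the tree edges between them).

Treewidth 3.
Bags: B1 = {1, 2, 4, 5}  B2 = {1, 2, 3, 5}  B3 = {1, 2, 5, 6}
Tree: B1–B2, B1–B3

Every bag has size at most 4, so the width is 4 − 1 = 3 and tw(G) ≤ 3. On the other hand G contains the 4-clique {1, 2, 3, 5}. A clique must lie in a single bag of any decomposition, so no decomposition can have width below 3. Combining the bounds, tw(G) = 3.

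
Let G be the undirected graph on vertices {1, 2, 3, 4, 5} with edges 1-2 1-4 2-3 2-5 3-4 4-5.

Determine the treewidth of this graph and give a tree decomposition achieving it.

Treewidth 2.
One optimal decomposition is:
Bags: B1 = {2, 3, 4}  B2 = {2, 4, 5}  B3 = {1, 2, 4}
Tree: B1–B2, B2–B3

Each bag holds 3 vertices, so the decomposition has width 2, which upper-bounds the treewidth. Since 3–4–5–2–3 is a cycle in G, G is not acyclic. Forests are exactly the graphs of treewidth ≤ 1, so tw(G) ≥ 2. Therefore the treewidth is 2.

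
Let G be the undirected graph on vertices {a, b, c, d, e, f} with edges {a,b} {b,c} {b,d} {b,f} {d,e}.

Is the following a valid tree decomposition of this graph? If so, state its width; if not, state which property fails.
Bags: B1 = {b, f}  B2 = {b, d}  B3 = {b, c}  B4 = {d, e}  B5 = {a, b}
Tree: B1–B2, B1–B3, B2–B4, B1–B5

Every vertex of G appears in some bag (union = {a, b, c, d, e, f}); every edge is covered by a bag; and for each vertex v the set of bags containing v is connected in the bag tree. The decomposition is therefore valid. The largest bag has 2 vertices, so the width is 1.

Yes; width 1.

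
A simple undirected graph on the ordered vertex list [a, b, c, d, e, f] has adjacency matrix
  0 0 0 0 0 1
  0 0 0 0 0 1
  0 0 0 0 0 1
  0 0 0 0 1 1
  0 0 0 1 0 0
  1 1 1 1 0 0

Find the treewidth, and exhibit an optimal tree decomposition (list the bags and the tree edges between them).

Each bag holds 2 vertices, so the decomposition has width 1, which upper-bounds the treewidth. Since G has at least one edge (e.g. a–f), it is not an edgeless graph, so tw(G) ≥ 1. The upper and lower bounds meet at 1, so that is the treewidth.

Treewidth 1.
One optimal decomposition is:
Bags: B1 = {a, f}  B2 = {c, f}  B3 = {d, f}  B4 = {d, e}  B5 = {b, f}
Tree: B1–B2, B1–B3, B3–B4, B2–B5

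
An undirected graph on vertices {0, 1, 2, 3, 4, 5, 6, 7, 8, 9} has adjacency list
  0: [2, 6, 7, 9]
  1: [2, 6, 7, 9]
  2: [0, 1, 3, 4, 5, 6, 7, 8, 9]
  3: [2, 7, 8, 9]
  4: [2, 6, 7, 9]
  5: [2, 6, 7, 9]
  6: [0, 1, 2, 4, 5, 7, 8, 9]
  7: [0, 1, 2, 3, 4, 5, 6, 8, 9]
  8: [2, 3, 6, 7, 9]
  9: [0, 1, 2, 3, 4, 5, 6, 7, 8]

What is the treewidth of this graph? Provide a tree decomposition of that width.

Every bag has size at most 5, so the width is 5 − 1 = 4 and tw(G) ≤ 4. On the other hand G contains the 5-clique {2, 3, 7, 8, 9}. A clique must lie in a single bag of any decomposition, so no decomposition can have width below 4. Combining the bounds, tw(G) = 4.

Treewidth 4.
One such decomposition:
Bags: B1 = {0, 2, 6, 7, 9}  B2 = {2, 4, 6, 7, 9}  B3 = {1, 2, 6, 7, 9}  B4 = {2, 5, 6, 7, 9}  B5 = {2, 6, 7, 8, 9}  B6 = {2, 3, 7, 8, 9}
Tree: B1–B2, B1–B3, B2–B4, B3–B5, B5–B6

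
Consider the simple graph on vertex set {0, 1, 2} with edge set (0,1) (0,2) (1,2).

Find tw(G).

A width-2 tree decomposition is:
Bags: B1 = {0, 1, 2}
Tree: (single bag)
With just one bag of size 3, the width is 3 − 1 = 2, so tw(G) ≤ 2. For the lower bound, the 3 vertices {0, 1, 2} are pairwise adjacent, and any tree decomposition puts a clique entirely inside one bag — forcing width ≥ 2. The upper and lower bounds meet at 2, so that is the treewidth.

2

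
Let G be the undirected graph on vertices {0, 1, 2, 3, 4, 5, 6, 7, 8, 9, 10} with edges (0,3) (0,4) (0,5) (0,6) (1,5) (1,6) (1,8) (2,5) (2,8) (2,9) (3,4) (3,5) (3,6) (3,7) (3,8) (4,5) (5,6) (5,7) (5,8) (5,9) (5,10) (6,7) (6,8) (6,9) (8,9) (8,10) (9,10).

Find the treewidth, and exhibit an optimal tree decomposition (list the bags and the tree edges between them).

The largest bag has 4 vertices, giving width 3; this decomposition certifies tw(G) ≤ 3. Conversely, {2, 5, 8, 9} is a clique of size 4, and the vertices of any clique must share a bag in every tree decomposition; so some bag has ≥ 4 vertices and tw(G) ≥ 3. Hence tw(G) = 3 exactly.

Treewidth 3.
One optimal decomposition is:
Bags: B1 = {3, 5, 6, 7}  B2 = {0, 3, 5, 6}  B3 = {3, 5, 6, 8}  B4 = {5, 6, 8, 9}  B5 = {2, 5, 8, 9}  B6 = {1, 5, 6, 8}  B7 = {0, 3, 4, 5}  B8 = {5, 8, 9, 10}
Tree: B1–B2, B2–B3, B3–B4, B4–B5, B4–B6, B2–B7, B5–B8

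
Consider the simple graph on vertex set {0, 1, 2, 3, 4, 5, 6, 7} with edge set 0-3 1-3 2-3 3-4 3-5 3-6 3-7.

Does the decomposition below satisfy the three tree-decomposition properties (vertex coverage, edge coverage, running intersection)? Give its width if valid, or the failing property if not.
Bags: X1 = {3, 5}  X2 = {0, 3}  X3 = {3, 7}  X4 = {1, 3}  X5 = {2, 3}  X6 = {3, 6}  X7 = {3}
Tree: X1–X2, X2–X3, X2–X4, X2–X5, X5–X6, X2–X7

No — vertex 4 appears in no bag.

A tree decomposition must satisfy three properties: every vertex lies in some bag; for every edge, both endpoints lie together in some bag; and for every vertex, the bags containing it form a connected subtree. Here vertex 4 appears in no bag, so the decomposition is invalid.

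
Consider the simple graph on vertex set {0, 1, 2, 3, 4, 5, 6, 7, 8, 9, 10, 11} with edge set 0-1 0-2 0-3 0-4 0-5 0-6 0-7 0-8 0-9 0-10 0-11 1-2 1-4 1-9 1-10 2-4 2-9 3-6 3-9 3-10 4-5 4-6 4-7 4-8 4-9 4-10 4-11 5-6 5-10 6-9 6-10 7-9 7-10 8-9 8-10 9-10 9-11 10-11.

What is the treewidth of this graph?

4

A width-4 tree decomposition is:
Bags: B1 = {0, 4, 6, 9, 10}  B2 = {0, 1, 4, 9, 10}  B3 = {0, 4, 5, 6, 10}  B4 = {0, 4, 8, 9, 10}  B5 = {0, 1, 2, 4, 9}  B6 = {0, 3, 6, 9, 10}  B7 = {0, 4, 7, 9, 10}  B8 = {0, 4, 9, 10, 11}
Tree: B1–B2, B1–B3, B1–B4, B2–B5, B1–B6, B2–B7, B1–B8
Every bag has size at most 5, so the width is 5 − 1 = 4 and tw(G) ≤ 4. Conversely, {0, 3, 6, 9, 10} is a clique of size 5, and the vertices of any clique must share a bag in every tree decomposition; so some bag has ≥ 5 vertices and tw(G) ≥ 4. Hence tw(G) = 4 exactly.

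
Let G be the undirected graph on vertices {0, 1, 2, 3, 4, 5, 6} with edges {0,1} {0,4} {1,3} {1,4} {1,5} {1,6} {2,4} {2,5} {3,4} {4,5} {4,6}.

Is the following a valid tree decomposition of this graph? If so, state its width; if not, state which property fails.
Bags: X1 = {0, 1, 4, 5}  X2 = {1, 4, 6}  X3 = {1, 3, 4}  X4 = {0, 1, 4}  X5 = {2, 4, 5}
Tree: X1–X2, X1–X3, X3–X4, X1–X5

No — bags containing vertex 0 are not connected in the tree.

A tree decomposition must satisfy three properties: every vertex lies in some bag; for every edge, both endpoints lie together in some bag; and for every vertex, the bags containing it form a connected subtree. Here bags containing vertex 0 are not connected in the tree, so the decomposition is invalid.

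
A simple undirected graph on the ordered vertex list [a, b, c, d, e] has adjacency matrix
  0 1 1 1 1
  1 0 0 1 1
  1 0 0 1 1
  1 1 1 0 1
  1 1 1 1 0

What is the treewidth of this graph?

A width-3 tree decomposition is:
Bags: B1 = {a, b, d, e}  B2 = {a, c, d, e}
Tree: B1–B2
Every bag has size at most 4, so the width is 4 − 1 = 3 and tw(G) ≤ 3. Conversely, {a, c, d, e} is a clique of size 4, and the vertices of any clique must share a bag in every tree decomposition; so some bag has ≥ 4 vertices and tw(G) ≥ 3. The upper and lower bounds meet at 3, so that is the treewidth.

3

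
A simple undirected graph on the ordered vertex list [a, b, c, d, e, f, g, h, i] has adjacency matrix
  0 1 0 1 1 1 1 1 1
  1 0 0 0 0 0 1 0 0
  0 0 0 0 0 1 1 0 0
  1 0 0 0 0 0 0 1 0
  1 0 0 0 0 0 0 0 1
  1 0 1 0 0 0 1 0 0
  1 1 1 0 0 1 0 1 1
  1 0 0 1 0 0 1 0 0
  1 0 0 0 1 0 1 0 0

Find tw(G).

2

A width-2 tree decomposition is:
Bags: B1 = {a, b, g}  B2 = {a, f, g}  B3 = {a, g, i}  B4 = {a, g, h}  B5 = {a, d, h}  B6 = {c, f, g}  B7 = {a, e, i}
Tree: B1–B2, B2–B3, B2–B4, B4–B5, B2–B6, B3–B7
Every bag has size at most 3, so the width is 3 − 1 = 2 and tw(G) ≤ 2. On the other hand G contains the 3-clique {c, f, g}. A clique must lie in a single bag of any decomposition, so no decomposition can have width below 2. The upper and lower bounds meet at 2, so that is the treewidth.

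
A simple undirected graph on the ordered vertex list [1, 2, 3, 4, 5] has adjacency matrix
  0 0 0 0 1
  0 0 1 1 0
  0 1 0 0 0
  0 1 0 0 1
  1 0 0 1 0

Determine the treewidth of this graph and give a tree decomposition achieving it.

The largest bag has 2 vertices, giving width 1; this decomposition certifies tw(G) ≤ 1. Any graph with an edge has treewidth ≥ 1, and G has the edge 3–2. Therefore the treewidth is 1.

Treewidth 1.
Bags: B1 = {2, 3}  B2 = {2, 4}  B3 = {4, 5}  B4 = {1, 5}
Tree: B1–B2, B2–B3, B3–B4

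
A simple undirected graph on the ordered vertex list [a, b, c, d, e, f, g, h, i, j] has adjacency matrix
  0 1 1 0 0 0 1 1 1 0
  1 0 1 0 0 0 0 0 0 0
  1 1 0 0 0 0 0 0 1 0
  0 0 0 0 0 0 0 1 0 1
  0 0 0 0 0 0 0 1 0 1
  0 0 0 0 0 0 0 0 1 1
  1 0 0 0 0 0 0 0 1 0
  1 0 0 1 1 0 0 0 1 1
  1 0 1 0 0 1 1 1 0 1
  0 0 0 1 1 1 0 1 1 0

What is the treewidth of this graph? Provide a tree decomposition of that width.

Treewidth 2.
One optimal decomposition is:
Bags: B1 = {h, i, j}  B2 = {a, h, i}  B3 = {a, c, i}  B4 = {e, h, j}  B5 = {a, g, i}  B6 = {a, b, c}  B7 = {d, h, j}  B8 = {f, i, j}
Tree: B1–B2, B2–B3, B1–B4, B2–B5, B3–B6, B1–B7, B1–B8

The largest bag has 3 vertices, giving width 2; this decomposition certifies tw(G) ≤ 2. On the other hand G contains the 3-clique {d, h, j}. A clique must lie in a single bag of any decomposition, so no decomposition can have width below 2. Hence tw(G) = 2 exactly.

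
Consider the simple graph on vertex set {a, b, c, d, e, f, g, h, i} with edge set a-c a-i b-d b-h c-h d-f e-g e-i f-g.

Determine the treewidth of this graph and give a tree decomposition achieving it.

Every bag has size at most 3, so the width is 3 − 1 = 2 and tw(G) ≤ 2. For the lower bound, G contains the cycle g–e–i–a–c–h–b–d–f–g, so G is not a forest; only forests have treewidth ≤ 1, hence tw(G) ≥ 2. Hence tw(G) = 2 exactly.

Treewidth 2.
Bags: B1 = {e, g, i}  B2 = {a, g, i}  B3 = {a, c, g}  B4 = {c, g, h}  B5 = {b, g, h}  B6 = {b, d, g}  B7 = {d, f, g}
Tree: B1–B2, B2–B3, B3–B4, B4–B5, B5–B6, B6–B7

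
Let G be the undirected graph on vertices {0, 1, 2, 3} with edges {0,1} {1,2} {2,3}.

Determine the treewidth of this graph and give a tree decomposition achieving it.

Each bag holds 2 vertices, so the decomposition has width 1, which upper-bounds the treewidth. Since G has at least one edge (e.g. 1–2), it is not an edgeless graph, so tw(G) ≥ 1. Therefore the treewidth is 1.

Treewidth 1.
Bags: B1 = {1, 2}  B2 = {2, 3}  B3 = {0, 1}
Tree: B1–B2, B1–B3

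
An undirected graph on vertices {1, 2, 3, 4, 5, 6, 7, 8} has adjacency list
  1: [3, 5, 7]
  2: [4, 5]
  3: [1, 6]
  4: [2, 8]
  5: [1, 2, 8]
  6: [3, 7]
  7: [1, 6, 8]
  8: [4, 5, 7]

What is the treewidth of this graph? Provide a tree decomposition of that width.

Every bag has size at most 3, so the width is 3 − 1 = 2 and tw(G) ≤ 2. The edges 2–4–8–5–2 form a cycle, so G is not a tree and its treewidth is at least 2. The upper and lower bounds meet at 2, so that is the treewidth.

Treewidth 2.
One such decomposition:
Bags: B1 = {2, 4, 5}  B2 = {4, 5, 8}  B3 = {1, 5, 8}  B4 = {1, 7, 8}  B5 = {1, 3, 7}  B6 = {3, 6, 7}
Tree: B1–B2, B2–B3, B3–B4, B4–B5, B5–B6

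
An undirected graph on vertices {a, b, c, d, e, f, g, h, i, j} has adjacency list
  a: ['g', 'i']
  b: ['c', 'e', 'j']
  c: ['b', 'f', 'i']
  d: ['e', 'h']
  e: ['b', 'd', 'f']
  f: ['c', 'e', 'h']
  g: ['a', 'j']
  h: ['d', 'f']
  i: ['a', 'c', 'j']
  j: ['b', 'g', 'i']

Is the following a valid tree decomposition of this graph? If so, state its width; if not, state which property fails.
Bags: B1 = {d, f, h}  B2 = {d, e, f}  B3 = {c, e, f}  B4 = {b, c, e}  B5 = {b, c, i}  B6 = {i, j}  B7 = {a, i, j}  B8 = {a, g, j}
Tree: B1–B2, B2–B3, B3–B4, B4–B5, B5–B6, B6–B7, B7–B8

No — edge (b,j) lies in no bag.

A tree decomposition must satisfy three properties: every vertex lies in some bag; for every edge, both endpoints lie together in some bag; and for every vertex, the bags containing it form a connected subtree. Here edge (b,j) lies in no bag, so the decomposition is invalid.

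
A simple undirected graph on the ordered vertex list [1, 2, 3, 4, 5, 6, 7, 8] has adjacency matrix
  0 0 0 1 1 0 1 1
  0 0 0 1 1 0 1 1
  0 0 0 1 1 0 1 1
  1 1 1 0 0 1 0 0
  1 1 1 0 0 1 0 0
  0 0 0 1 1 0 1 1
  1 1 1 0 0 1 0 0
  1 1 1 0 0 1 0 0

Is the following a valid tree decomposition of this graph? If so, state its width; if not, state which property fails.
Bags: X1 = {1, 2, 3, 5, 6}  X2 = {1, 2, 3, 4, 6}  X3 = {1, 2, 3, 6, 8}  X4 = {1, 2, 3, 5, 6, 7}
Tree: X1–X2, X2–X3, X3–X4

No — bags containing vertex 5 are not connected in the tree.

A tree decomposition must satisfy three properties: every vertex lies in some bag; for every edge, both endpoints lie together in some bag; and for every vertex, the bags containing it form a connected subtree. Here bags containing vertex 5 are not connected in the tree, so the decomposition is invalid.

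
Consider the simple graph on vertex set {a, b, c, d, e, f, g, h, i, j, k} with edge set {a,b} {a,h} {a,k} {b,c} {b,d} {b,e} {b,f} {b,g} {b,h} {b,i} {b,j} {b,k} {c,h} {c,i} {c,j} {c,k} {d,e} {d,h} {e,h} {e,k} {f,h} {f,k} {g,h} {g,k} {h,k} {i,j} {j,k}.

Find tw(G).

A width-3 tree decomposition is:
Bags: B1 = {a, b, h, k}  B2 = {b, c, h, k}  B3 = {b, e, h, k}  B4 = {b, d, e, h}  B5 = {b, f, h, k}  B6 = {b, c, j, k}  B7 = {b, c, i, j}  B8 = {b, g, h, k}
Tree: B1–B2, B1–B3, B3–B4, B2–B5, B2–B6, B6–B7, B2–B8
The largest bag has 4 vertices, giving width 3; this decomposition certifies tw(G) ≤ 3. On the other hand G contains the 4-clique {b, c, j, k}. A clique must lie in a single bag of any decomposition, so no decomposition can have width below 3. Therefore the treewidth is 3.

3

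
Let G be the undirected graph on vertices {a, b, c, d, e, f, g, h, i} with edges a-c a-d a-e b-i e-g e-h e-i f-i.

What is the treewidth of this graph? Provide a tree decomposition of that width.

The largest bag has 2 vertices, giving width 1; this decomposition certifies tw(G) ≤ 1. G has an edge, so its treewidth is at least 1. The upper and lower bounds meet at 1, so that is the treewidth.

Treewidth 1.
One such decomposition:
Bags: B1 = {e, g}  B2 = {e, i}  B3 = {b, i}  B4 = {f, i}  B5 = {a, e}  B6 = {e, h}  B7 = {a, c}  B8 = {a, d}
Tree: B1–B2, B2–B3, B2–B4, B2–B5, B1–B6, B5–B7, B7–B8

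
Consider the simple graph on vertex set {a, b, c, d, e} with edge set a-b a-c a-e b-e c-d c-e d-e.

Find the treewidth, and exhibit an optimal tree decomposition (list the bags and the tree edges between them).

Treewidth 2.
One such decomposition:
Bags: B1 = {a, b, e}  B2 = {a, c, e}  B3 = {c, d, e}
Tree: B1–B2, B2–B3

The largest bag has 3 vertices, giving width 2; this decomposition certifies tw(G) ≤ 2. On the other hand G contains the 3-clique {c, d, e}. A clique must lie in a single bag of any decomposition, so no decomposition can have width below 2. The upper and lower bounds meet at 2, so that is the treewidth.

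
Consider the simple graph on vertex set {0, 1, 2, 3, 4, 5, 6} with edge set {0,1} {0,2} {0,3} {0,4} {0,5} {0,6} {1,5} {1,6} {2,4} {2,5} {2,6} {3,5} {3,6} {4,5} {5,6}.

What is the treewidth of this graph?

A width-3 tree decomposition is:
Bags: B1 = {0, 2, 5, 6}  B2 = {0, 3, 5, 6}  B3 = {0, 1, 5, 6}  B4 = {0, 2, 4, 5}
Tree: B1–B2, B2–B3, B1–B4
Every bag has size at most 4, so the width is 4 − 1 = 3 and tw(G) ≤ 3. On the other hand G contains the 4-clique {0, 2, 4, 5}. A clique must lie in a single bag of any decomposition, so no decomposition can have width below 3. Therefore the treewidth is 3.

3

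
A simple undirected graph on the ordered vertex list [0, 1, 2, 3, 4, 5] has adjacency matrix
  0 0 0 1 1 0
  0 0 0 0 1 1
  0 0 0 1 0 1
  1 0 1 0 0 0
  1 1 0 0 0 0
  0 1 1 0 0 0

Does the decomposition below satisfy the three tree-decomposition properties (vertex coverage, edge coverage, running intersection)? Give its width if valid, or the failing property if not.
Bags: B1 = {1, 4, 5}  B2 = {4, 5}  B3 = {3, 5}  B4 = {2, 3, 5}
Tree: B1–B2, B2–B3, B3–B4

A tree decomposition must satisfy three properties: every vertex lies in some bag; for every edge, both endpoints lie together in some bag; and for every vertex, the bags containing it form a connected subtree. Here vertex 0 appears in no bag, so the decomposition is invalid.

No — vertex 0 appears in no bag.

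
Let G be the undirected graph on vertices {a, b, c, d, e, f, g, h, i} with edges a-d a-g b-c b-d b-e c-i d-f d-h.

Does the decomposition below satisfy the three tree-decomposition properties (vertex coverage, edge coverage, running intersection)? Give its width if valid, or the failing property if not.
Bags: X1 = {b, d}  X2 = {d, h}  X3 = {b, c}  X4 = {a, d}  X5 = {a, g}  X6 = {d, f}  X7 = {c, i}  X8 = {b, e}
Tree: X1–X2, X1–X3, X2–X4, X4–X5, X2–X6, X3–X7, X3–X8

Yes; width 1.

Every vertex of G appears in some bag (union = {a, b, c, d, e, f, g, h, i}); every edge is covered by a bag; and for each vertex v the set of bags containing v is connected in the bag tree. The decomposition is therefore valid. The largest bag has 2 vertices, so the width is 1.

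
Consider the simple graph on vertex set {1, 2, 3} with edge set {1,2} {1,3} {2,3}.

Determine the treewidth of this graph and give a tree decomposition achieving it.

Treewidth 2.
Bags: B1 = {1, 2, 3}
Tree: (single bag)

With just one bag of size 3, the width is 3 − 1 = 2, so tw(G) ≤ 2. For the lower bound, the 3 vertices {1, 2, 3} are pairwise adjacent, and any tree decomposition puts a clique entirely inside one bag — forcing width ≥ 2. The upper and lower bounds meet at 2, so that is the treewidth.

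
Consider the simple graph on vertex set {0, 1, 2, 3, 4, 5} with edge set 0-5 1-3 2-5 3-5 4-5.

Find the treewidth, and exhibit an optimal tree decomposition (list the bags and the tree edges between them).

Treewidth 1.
One optimal decomposition is:
Bags: B1 = {4, 5}  B2 = {0, 5}  B3 = {3, 5}  B4 = {2, 5}  B5 = {1, 3}
Tree: B1–B2, B2–B3, B2–B4, B3–B5

Each bag holds 2 vertices, so the decomposition has width 1, which upper-bounds the treewidth. G has an edge, so its treewidth is at least 1. Therefore the treewidth is 1.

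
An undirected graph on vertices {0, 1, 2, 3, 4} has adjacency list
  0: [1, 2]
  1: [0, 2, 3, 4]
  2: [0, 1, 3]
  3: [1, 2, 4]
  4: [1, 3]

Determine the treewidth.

2

A width-2 tree decomposition is:
Bags: B1 = {1, 2, 3}  B2 = {1, 3, 4}  B3 = {0, 1, 2}
Tree: B1–B2, B1–B3
The largest bag has 3 vertices, giving width 2; this decomposition certifies tw(G) ≤ 2. On the other hand G contains the 3-clique {0, 1, 2}. A clique must lie in a single bag of any decomposition, so no decomposition can have width below 2. Combining the bounds, tw(G) = 2.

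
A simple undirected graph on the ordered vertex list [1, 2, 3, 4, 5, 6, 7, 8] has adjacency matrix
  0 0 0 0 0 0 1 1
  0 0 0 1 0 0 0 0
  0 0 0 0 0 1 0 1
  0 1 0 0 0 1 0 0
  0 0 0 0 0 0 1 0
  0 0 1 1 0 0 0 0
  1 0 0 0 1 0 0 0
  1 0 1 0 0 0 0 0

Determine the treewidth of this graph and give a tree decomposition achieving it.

Each bag holds 2 vertices, so the decomposition has width 1, which upper-bounds the treewidth. Any graph with an edge has treewidth ≥ 1, and G has the edge 2–4. Hence tw(G) = 1 exactly.

Treewidth 1.
One optimal decomposition is:
Bags: B1 = {2, 4}  B2 = {4, 6}  B3 = {3, 6}  B4 = {3, 8}  B5 = {1, 8}  B6 = {1, 7}  B7 = {5, 7}
Tree: B1–B2, B2–B3, B3–B4, B4–B5, B5–B6, B6–B7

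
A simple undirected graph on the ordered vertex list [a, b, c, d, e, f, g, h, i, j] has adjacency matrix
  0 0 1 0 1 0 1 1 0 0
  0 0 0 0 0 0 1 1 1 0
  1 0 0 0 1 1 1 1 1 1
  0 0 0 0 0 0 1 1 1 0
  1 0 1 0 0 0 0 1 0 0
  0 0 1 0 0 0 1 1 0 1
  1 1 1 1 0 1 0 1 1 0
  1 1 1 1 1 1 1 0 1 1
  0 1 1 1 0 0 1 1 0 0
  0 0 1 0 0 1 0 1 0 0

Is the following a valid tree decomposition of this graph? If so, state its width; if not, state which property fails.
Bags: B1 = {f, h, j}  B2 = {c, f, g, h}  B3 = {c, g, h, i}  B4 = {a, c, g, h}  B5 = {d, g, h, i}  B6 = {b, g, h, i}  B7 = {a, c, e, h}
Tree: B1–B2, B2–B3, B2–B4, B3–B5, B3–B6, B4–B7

A tree decomposition must satisfy three properties: every vertex lies in some bag; for every edge, both endpoints lie together in some bag; and for every vertex, the bags containing it form a connected subtree. Here edge (c,j) lies in no bag, so the decomposition is invalid.

No — edge (c,j) lies in no bag.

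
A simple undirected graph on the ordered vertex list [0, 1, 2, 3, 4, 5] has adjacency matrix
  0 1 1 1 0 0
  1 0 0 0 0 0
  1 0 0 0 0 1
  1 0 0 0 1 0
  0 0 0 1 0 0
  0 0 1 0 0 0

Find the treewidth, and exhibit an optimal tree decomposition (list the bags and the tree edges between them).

Treewidth 1.
Bags: B1 = {0, 3}  B2 = {0, 1}  B3 = {0, 2}  B4 = {3, 4}  B5 = {2, 5}
Tree: B1–B2, B1–B3, B1–B4, B3–B5

The largest bag has 2 vertices, giving width 1; this decomposition certifies tw(G) ≤ 1. G has an edge, so its treewidth is at least 1. Combining the bounds, tw(G) = 1.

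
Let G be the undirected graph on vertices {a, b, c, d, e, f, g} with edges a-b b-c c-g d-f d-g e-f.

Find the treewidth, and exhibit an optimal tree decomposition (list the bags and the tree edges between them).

Treewidth 1.
One optimal decomposition is:
Bags: B1 = {a, b}  B2 = {b, c}  B3 = {c, g}  B4 = {d, g}  B5 = {d, f}  B6 = {e, f}
Tree: B1–B2, B2–B3, B3–B4, B4–B5, B5–B6

The largest bag has 2 vertices, giving width 1; this decomposition certifies tw(G) ≤ 1. G has an edge, so its treewidth is at least 1. The upper and lower bounds meet at 1, so that is the treewidth.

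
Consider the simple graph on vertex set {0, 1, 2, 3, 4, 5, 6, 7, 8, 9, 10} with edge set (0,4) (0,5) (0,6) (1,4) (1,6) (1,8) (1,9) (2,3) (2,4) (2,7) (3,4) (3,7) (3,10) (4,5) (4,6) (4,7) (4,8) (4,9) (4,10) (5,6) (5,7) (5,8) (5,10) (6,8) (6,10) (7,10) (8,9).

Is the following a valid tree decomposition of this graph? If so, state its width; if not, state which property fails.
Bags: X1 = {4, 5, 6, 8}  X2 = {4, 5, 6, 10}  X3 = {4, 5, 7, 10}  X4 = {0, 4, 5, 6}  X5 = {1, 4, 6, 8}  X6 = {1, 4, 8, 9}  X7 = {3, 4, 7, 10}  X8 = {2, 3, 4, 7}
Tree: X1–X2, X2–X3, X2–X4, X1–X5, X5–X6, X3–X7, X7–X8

Yes; width 3.

Every vertex of G appears in some bag (union = {0, 1, 2, 3, 4, 5, 6, 7, 8, 9, 10}); every edge is covered by a bag; and for each vertex v the set of bags containing v is connected in the bag tree. The decomposition is therefore valid. The largest bag has 4 vertices, so the width is 3.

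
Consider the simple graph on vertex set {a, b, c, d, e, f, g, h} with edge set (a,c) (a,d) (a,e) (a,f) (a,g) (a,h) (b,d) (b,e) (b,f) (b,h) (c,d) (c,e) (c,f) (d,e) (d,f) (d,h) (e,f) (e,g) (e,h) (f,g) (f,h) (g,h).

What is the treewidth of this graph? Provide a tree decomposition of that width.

Treewidth 4.
Bags: B1 = {a, e, f, g, h}  B2 = {a, d, e, f, h}  B3 = {b, d, e, f, h}  B4 = {a, c, d, e, f}
Tree: B1–B2, B2–B3, B2–B4

The largest bag has 5 vertices, giving width 4; this decomposition certifies tw(G) ≤ 4. On the other hand G contains the 5-clique {a, d, e, f, h}. A clique must lie in a single bag of any decomposition, so no decomposition can have width below 4. Combining the bounds, tw(G) = 4.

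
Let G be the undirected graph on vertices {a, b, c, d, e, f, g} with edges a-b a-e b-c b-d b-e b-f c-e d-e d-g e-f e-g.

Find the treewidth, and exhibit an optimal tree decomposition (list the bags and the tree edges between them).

Each bag holds 3 vertices, so the decomposition has width 2, which upper-bounds the treewidth. On the other hand G contains the 3-clique {d, e, g}. A clique must lie in a single bag of any decomposition, so no decomposition can have width below 2. Therefore the treewidth is 2.

Treewidth 2.
One such decomposition:
Bags: B1 = {b, c, e}  B2 = {a, b, e}  B3 = {b, e, f}  B4 = {b, d, e}  B5 = {d, e, g}
Tree: B1–B2, B2–B3, B1–B4, B4–B5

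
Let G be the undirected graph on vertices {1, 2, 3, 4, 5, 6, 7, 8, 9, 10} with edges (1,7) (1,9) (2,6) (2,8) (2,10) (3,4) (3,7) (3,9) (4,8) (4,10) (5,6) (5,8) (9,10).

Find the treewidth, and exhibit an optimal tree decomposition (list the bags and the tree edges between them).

Every bag has size at most 3, so the width is 3 − 1 = 2 and tw(G) ≤ 2. The edges 7–1–9–3–7 form a cycle, so G is not a tree and its treewidth is at least 2. Combining the bounds, tw(G) = 2.

Treewidth 2.
One optimal decomposition is:
Bags: B1 = {1, 3, 7}  B2 = {1, 3, 9}  B3 = {3, 4, 9}  B4 = {4, 9, 10}  B5 = {4, 8, 10}  B6 = {2, 8, 10}  B7 = {2, 5, 8}  B8 = {2, 5, 6}
Tree: B1–B2, B2–B3, B3–B4, B4–B5, B5–B6, B6–B7, B7–B8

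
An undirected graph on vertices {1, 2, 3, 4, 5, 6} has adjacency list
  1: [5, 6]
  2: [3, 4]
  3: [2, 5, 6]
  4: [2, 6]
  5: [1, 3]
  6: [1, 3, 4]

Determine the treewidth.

A width-2 tree decomposition is:
Bags: B1 = {2, 4, 6}  B2 = {2, 3, 6}  B3 = {1, 3, 6}  B4 = {1, 3, 5}
Tree: B1–B2, B2–B3, B3–B4
Each bag holds 3 vertices, so the decomposition has width 2, which upper-bounds the treewidth. Since 4–2–3–6–4 is a cycle in G, G is not acyclic. Forests are exactly the graphs of treewidth ≤ 1, so tw(G) ≥ 2. Hence tw(G) = 2 exactly.

2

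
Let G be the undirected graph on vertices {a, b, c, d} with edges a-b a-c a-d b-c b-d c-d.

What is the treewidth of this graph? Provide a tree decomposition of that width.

Treewidth 3.
One optimal decomposition is:
Bags: B1 = {a, b, c, d}
Tree: (single bag)

With just one bag of size 4, the width is 4 − 1 = 3, so tw(G) ≤ 3. Conversely, {a, b, c, d} is a clique of size 4, and the vertices of any clique must share a bag in every tree decomposition; so some bag has ≥ 4 vertices and tw(G) ≥ 3. The upper and lower bounds meet at 3, so that is the treewidth.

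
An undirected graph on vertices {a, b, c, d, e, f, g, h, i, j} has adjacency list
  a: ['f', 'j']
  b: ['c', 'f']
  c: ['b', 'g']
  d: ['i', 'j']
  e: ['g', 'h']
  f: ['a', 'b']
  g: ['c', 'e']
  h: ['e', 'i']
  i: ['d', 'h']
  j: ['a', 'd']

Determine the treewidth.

2

A width-2 tree decomposition is:
Bags: B1 = {e, h, i}  B2 = {d, e, i}  B3 = {d, e, j}  B4 = {a, e, j}  B5 = {a, e, f}  B6 = {b, e, f}  B7 = {b, c, e}  B8 = {c, e, g}
Tree: B1–B2, B2–B3, B3–B4, B4–B5, B5–B6, B6–B7, B7–B8
Every bag has size at most 3, so the width is 3 − 1 = 2 and tw(G) ≤ 2. The edges e–h–i–d–j–a–f–b–c–g–e form a cycle, so G is not a tree and its treewidth is at least 2. Hence tw(G) = 2 exactly.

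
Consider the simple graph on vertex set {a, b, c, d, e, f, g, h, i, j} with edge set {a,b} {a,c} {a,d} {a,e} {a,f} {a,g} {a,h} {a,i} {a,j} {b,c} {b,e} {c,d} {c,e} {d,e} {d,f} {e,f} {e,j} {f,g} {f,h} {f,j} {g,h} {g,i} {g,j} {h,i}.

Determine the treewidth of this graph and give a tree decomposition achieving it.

The largest bag has 4 vertices, giving width 3; this decomposition certifies tw(G) ≤ 3. For the lower bound, the 4 vertices {a, c, d, e} are pairwise adjacent, and any tree decomposition puts a clique entirely inside one bag — forcing width ≥ 3. Combining the bounds, tw(G) = 3.

Treewidth 3.
One such decomposition:
Bags: B1 = {a, c, d, e}  B2 = {a, d, e, f}  B3 = {a, e, f, j}  B4 = {a, b, c, e}  B5 = {a, f, g, j}  B6 = {a, f, g, h}  B7 = {a, g, h, i}
Tree: B1–B2, B2–B3, B1–B4, B3–B5, B5–B6, B6–B7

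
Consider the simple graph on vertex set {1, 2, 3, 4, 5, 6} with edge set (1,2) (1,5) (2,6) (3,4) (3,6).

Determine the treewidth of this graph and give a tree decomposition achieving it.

Treewidth 1.
One such decomposition:
Bags: B1 = {3, 4}  B2 = {3, 6}  B3 = {2, 6}  B4 = {1, 2}  B5 = {1, 5}
Tree: B1–B2, B2–B3, B3–B4, B4–B5

Each bag holds 2 vertices, so the decomposition has width 1, which upper-bounds the treewidth. Any graph with an edge has treewidth ≥ 1, and G has the edge 4–3. The upper and lower bounds meet at 1, so that is the treewidth.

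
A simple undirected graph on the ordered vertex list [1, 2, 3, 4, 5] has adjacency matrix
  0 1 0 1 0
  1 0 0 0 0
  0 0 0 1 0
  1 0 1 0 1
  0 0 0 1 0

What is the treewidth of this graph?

1

A width-1 tree decomposition is:
Bags: B1 = {1, 4}  B2 = {1, 2}  B3 = {3, 4}  B4 = {4, 5}
Tree: B1–B2, B1–B3, B3–B4
Each bag holds 2 vertices, so the decomposition has width 1, which upper-bounds the treewidth. Since G has at least one edge (e.g. 4–1), it is not an edgeless graph, so tw(G) ≥ 1. The upper and lower bounds meet at 1, so that is the treewidth.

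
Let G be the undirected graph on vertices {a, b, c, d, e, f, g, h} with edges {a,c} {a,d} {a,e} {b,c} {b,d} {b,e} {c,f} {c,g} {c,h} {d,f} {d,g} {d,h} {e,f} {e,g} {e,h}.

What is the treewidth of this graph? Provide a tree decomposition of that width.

Each bag holds 4 vertices, so the decomposition has width 3, which upper-bounds the treewidth. For the lower bound: the 4 vertex sets {e,g}, {c,f}, {d}, {b} are disjoint, each induces a connected subgraph, and every pair is joined by at least one edge of G. Contracting each set to a single vertex therefore yields K_{4} as a minor, and since treewidth is minor-monotone, tw(G) ≥ tw(K_{4}) = 3. The upper and lower bounds meet at 3, so that is the treewidth.

Treewidth 3.
One such decomposition:
Bags: B1 = {c, d, e, g}  B2 = {c, d, e, f}  B3 = {b, c, d, e}  B4 = {c, d, e, h}  B5 = {a, c, d, e}
Tree: B1–B2, B2–B3, B3–B4, B4–B5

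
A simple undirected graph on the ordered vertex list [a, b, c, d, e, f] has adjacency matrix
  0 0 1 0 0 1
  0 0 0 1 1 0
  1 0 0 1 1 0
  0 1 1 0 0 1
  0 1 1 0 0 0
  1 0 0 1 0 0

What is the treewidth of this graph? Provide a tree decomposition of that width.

Treewidth 2.
One optimal decomposition is:
Bags: B1 = {a, d, f}  B2 = {a, c, d}  B3 = {b, c, d}  B4 = {b, c, e}
Tree: B1–B2, B2–B3, B3–B4

Each bag holds 3 vertices, so the decomposition has width 2, which upper-bounds the treewidth. Since f–a–c–d–f is a cycle in G, G is not acyclic. Forests are exactly the graphs of treewidth ≤ 1, so tw(G) ≥ 2. The upper and lower bounds meet at 2, so that is the treewidth.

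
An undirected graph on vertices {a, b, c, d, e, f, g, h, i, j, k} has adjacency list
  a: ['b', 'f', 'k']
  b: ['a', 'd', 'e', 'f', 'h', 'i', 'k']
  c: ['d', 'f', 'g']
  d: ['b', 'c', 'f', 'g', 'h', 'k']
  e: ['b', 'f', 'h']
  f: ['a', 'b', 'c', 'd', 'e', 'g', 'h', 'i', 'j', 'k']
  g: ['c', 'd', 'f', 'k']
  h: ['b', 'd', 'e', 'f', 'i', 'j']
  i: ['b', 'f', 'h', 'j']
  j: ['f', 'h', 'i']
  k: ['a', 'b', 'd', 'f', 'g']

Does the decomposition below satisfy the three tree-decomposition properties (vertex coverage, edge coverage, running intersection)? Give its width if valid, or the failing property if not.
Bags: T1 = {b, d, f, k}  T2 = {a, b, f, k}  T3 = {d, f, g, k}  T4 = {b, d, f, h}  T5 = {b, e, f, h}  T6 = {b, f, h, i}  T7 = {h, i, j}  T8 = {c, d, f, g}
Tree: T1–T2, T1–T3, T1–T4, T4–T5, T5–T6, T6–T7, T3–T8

A tree decomposition must satisfy three properties: every vertex lies in some bag; for every edge, both endpoints lie together in some bag; and for every vertex, the bags containing it form a connected subtree. Here edge (f,j) lies in no bag, so the decomposition is invalid.

No — edge (f,j) lies in no bag.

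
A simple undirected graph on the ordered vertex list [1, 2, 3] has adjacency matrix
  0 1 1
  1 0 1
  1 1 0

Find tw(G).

2

A width-2 tree decomposition is:
Bags: B1 = {1, 2, 3}
Tree: (single bag)
A single bag containing all 3 vertices is trivially a valid decomposition of width 2. For the lower bound, the 3 vertices {1, 2, 3} are pairwise adjacent, and any tree decomposition puts a clique entirely inside one bag — forcing width ≥ 2. The upper and lower bounds meet at 2, so that is the treewidth.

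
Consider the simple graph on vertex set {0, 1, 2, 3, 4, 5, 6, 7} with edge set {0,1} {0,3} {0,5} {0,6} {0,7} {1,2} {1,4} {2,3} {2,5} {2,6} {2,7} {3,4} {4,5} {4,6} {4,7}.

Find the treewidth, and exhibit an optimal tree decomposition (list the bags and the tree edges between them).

Treewidth 3.
Bags: B1 = {0, 2, 4, 6}  B2 = {0, 2, 3, 4}  B3 = {0, 2, 4, 7}  B4 = {0, 1, 2, 4}  B5 = {0, 2, 4, 5}
Tree: B1–B2, B2–B3, B3–B4, B4–B5

Every bag has size at most 4, so the width is 4 − 1 = 3 and tw(G) ≤ 3. For the lower bound: the 4 vertex sets {2,6}, {0,3}, {4}, {7} are disjoint, each induces a connected subgraph, and every pair is joined by at least one edge of G. Contracting each set to a single vertex therefore yields K_{4} as a minor, and since treewidth is minor-monotone, tw(G) ≥ tw(K_{4}) = 3. Therefore the treewidth is 3.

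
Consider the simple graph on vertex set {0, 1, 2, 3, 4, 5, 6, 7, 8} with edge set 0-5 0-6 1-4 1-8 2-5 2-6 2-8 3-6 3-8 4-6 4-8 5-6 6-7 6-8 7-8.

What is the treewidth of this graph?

A width-2 tree decomposition is:
Bags: B1 = {2, 6, 8}  B2 = {6, 7, 8}  B3 = {2, 5, 6}  B4 = {4, 6, 8}  B5 = {0, 5, 6}  B6 = {3, 6, 8}  B7 = {1, 4, 8}
Tree: B1–B2, B1–B3, B1–B4, B3–B5, B4–B6, B4–B7
Each bag holds 3 vertices, so the decomposition has width 2, which upper-bounds the treewidth. For the lower bound, the 3 vertices {1, 4, 8} are pairwise adjacent, and any tree decomposition puts a clique entirely inside one bag — forcing width ≥ 2. The upper and lower bounds meet at 2, so that is the treewidth.

2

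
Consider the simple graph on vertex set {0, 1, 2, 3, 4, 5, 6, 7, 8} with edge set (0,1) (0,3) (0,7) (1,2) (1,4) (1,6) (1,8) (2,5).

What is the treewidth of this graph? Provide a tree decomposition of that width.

The largest bag has 2 vertices, giving width 1; this decomposition certifies tw(G) ≤ 1. Since G has at least one edge (e.g. 0–1), it is not an edgeless graph, so tw(G) ≥ 1. Combining the bounds, tw(G) = 1.

Treewidth 1.
One such decomposition:
Bags: B1 = {0, 1}  B2 = {1, 2}  B3 = {1, 8}  B4 = {1, 6}  B5 = {2, 5}  B6 = {1, 4}  B7 = {0, 7}  B8 = {0, 3}
Tree: B1–B2, B1–B3, B2–B4, B2–B5, B2–B6, B1–B7, B1–B8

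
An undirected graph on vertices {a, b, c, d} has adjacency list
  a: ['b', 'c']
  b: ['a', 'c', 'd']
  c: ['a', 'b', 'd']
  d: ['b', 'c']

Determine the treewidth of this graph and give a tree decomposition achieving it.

Each bag holds 3 vertices, so the decomposition has width 2, which upper-bounds the treewidth. For the lower bound, the 3 vertices {b, c, d} are pairwise adjacent, and any tree decomposition puts a clique entirely inside one bag — forcing width ≥ 2. Therefore the treewidth is 2.

Treewidth 2.
One such decomposition:
Bags: B1 = {a, b, c}  B2 = {b, c, d}
Tree: B1–B2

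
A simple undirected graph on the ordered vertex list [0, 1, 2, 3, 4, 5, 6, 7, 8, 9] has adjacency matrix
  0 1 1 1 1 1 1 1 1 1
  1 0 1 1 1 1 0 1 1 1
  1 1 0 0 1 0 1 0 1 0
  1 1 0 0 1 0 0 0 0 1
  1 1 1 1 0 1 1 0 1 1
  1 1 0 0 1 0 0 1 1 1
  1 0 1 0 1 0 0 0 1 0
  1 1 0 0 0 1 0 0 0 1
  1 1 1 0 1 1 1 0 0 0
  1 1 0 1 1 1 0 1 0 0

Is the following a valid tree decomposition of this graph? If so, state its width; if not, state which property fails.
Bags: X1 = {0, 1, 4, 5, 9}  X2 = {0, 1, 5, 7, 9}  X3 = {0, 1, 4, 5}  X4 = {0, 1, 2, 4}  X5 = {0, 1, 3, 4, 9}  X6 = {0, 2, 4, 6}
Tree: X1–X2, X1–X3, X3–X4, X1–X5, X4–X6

A tree decomposition must satisfy three properties: every vertex lies in some bag; for every edge, both endpoints lie together in some bag; and for every vertex, the bags containing it form a connected subtree. Here vertex 8 appears in no bag, so the decomposition is invalid.

No — vertex 8 appears in no bag.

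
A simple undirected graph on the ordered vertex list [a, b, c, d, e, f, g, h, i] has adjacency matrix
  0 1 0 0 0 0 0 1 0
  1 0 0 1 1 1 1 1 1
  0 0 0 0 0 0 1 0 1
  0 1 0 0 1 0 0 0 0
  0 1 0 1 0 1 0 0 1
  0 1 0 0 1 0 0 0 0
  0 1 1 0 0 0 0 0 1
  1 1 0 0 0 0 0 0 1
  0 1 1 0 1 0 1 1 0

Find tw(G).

2

A width-2 tree decomposition is:
Bags: B1 = {a, b, h}  B2 = {b, h, i}  B3 = {b, g, i}  B4 = {c, g, i}  B5 = {b, e, i}  B6 = {b, e, f}  B7 = {b, d, e}
Tree: B1–B2, B2–B3, B3–B4, B2–B5, B5–B6, B5–B7
The largest bag has 3 vertices, giving width 2; this decomposition certifies tw(G) ≤ 2. Conversely, {c, g, i} is a clique of size 3, and the vertices of any clique must share a bag in every tree decomposition; so some bag has ≥ 3 vertices and tw(G) ≥ 2. Therefore the treewidth is 2.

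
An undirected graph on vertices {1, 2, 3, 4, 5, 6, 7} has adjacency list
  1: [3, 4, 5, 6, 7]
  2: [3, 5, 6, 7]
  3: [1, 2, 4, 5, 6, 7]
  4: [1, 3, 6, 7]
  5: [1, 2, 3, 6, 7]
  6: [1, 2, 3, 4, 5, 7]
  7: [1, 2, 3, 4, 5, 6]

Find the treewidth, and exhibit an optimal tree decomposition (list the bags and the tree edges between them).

Treewidth 4.
Bags: B1 = {1, 3, 5, 6, 7}  B2 = {1, 3, 4, 6, 7}  B3 = {2, 3, 5, 6, 7}
Tree: B1–B2, B1–B3

Each bag holds 5 vertices, so the decomposition has width 4, which upper-bounds the treewidth. On the other hand G contains the 5-clique {1, 3, 4, 6, 7}. A clique must lie in a single bag of any decomposition, so no decomposition can have width below 4. Therefore the treewidth is 4.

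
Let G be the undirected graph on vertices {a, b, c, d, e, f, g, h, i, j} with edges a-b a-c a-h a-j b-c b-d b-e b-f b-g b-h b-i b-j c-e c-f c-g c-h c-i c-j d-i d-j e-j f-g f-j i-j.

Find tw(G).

3

A width-3 tree decomposition is:
Bags: B1 = {b, c, i, j}  B2 = {b, c, f, j}  B3 = {b, c, f, g}  B4 = {a, b, c, j}  B5 = {a, b, c, h}  B6 = {b, c, e, j}  B7 = {b, d, i, j}
Tree: B1–B2, B2–B3, B2–B4, B4–B5, B1–B6, B1–B7
Each bag holds 4 vertices, so the decomposition has width 3, which upper-bounds the treewidth. On the other hand G contains the 4-clique {b, d, i, j}. A clique must lie in a single bag of any decomposition, so no decomposition can have width below 3. Combining the bounds, tw(G) = 3.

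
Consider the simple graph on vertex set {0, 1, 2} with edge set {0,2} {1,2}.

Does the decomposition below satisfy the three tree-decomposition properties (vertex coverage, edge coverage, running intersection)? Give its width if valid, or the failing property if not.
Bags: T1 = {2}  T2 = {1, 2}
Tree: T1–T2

A tree decomposition must satisfy three properties: every vertex lies in some bag; for every edge, both endpoints lie together in some bag; and for every vertex, the bags containing it form a connected subtree. Here vertex 0 appears in no bag, so the decomposition is invalid.

No — vertex 0 appears in no bag.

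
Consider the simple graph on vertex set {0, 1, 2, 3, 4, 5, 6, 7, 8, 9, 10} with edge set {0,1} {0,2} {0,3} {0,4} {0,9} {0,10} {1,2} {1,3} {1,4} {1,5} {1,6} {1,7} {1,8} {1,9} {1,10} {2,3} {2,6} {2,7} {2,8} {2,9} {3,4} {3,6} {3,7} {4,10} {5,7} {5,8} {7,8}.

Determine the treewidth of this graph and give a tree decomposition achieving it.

Treewidth 3.
Bags: B1 = {0, 1, 2, 3}  B2 = {1, 2, 3, 7}  B3 = {1, 2, 7, 8}  B4 = {0, 1, 2, 9}  B5 = {1, 2, 3, 6}  B6 = {1, 5, 7, 8}  B7 = {0, 1, 3, 4}  B8 = {0, 1, 4, 10}
Tree: B1–B2, B2–B3, B1–B4, B1–B5, B3–B6, B1–B7, B7–B8

The largest bag has 4 vertices, giving width 3; this decomposition certifies tw(G) ≤ 3. For the lower bound, the 4 vertices {1, 2, 7, 8} are pairwise adjacent, and any tree decomposition puts a clique entirely inside one bag — forcing width ≥ 3. Combining the bounds, tw(G) = 3.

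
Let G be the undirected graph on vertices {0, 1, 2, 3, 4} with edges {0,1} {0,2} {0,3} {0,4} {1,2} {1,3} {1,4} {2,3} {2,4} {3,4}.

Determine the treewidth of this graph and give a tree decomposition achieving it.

Treewidth 4.
One optimal decomposition is:
Bags: B1 = {0, 1, 2, 3, 4}
Tree: (single bag)

A single bag containing all 5 vertices is trivially a valid decomposition of width 4. Conversely, {0, 1, 2, 3, 4} is a clique of size 5, and the vertices of any clique must share a bag in every tree decomposition; so some bag has ≥ 5 vertices and tw(G) ≥ 4. Therefore the treewidth is 4.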